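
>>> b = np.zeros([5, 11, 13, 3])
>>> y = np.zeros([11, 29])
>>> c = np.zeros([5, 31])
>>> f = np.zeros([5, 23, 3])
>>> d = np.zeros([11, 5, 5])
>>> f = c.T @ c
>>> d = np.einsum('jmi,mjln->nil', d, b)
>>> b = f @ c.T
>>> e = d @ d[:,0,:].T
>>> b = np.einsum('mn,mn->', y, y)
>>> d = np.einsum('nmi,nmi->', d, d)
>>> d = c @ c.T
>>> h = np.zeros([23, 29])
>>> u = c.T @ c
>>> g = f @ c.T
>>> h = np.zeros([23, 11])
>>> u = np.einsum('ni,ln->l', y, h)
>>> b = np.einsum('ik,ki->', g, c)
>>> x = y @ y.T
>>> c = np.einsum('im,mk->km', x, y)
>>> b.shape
()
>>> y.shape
(11, 29)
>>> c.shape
(29, 11)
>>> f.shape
(31, 31)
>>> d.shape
(5, 5)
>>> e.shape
(3, 5, 3)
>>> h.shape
(23, 11)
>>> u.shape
(23,)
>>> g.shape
(31, 5)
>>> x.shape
(11, 11)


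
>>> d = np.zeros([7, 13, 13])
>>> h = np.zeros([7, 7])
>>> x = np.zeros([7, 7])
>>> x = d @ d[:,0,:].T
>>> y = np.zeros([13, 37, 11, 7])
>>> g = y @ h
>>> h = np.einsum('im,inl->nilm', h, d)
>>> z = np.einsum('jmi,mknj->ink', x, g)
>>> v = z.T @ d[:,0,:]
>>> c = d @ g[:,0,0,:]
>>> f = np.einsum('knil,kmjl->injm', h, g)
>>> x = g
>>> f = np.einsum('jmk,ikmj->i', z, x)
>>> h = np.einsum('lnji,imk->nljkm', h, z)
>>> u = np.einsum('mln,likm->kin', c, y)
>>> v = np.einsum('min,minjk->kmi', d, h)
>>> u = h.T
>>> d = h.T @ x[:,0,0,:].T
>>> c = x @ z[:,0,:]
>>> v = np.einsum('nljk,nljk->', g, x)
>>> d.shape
(11, 37, 13, 13, 13)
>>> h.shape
(7, 13, 13, 37, 11)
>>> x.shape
(13, 37, 11, 7)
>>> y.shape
(13, 37, 11, 7)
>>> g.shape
(13, 37, 11, 7)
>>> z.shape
(7, 11, 37)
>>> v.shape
()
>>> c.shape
(13, 37, 11, 37)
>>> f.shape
(13,)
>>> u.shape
(11, 37, 13, 13, 7)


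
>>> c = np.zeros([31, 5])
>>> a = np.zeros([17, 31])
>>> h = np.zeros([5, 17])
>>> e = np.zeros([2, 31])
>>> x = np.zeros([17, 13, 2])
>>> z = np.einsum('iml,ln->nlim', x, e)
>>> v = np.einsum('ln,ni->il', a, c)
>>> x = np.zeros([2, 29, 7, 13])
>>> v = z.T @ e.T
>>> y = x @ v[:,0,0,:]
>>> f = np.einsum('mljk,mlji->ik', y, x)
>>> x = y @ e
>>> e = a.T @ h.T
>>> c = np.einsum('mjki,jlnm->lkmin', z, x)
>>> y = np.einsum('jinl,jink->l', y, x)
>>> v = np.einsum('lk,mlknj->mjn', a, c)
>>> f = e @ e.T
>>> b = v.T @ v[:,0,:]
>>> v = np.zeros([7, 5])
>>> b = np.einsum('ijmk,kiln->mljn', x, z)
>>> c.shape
(29, 17, 31, 13, 7)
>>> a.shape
(17, 31)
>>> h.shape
(5, 17)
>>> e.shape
(31, 5)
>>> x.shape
(2, 29, 7, 31)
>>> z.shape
(31, 2, 17, 13)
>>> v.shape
(7, 5)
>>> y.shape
(2,)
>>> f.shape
(31, 31)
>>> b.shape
(7, 17, 29, 13)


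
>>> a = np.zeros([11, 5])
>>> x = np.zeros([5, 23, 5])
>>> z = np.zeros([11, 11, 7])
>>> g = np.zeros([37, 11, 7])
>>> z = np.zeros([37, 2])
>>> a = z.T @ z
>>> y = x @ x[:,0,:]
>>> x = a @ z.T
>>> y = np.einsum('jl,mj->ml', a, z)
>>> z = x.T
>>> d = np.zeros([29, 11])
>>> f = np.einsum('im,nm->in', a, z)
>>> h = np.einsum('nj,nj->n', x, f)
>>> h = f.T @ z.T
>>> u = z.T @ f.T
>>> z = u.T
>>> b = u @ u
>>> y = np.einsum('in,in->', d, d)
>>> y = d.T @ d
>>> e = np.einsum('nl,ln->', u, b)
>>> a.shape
(2, 2)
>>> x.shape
(2, 37)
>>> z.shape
(2, 2)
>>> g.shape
(37, 11, 7)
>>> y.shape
(11, 11)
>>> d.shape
(29, 11)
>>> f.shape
(2, 37)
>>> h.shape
(37, 37)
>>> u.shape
(2, 2)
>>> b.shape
(2, 2)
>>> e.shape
()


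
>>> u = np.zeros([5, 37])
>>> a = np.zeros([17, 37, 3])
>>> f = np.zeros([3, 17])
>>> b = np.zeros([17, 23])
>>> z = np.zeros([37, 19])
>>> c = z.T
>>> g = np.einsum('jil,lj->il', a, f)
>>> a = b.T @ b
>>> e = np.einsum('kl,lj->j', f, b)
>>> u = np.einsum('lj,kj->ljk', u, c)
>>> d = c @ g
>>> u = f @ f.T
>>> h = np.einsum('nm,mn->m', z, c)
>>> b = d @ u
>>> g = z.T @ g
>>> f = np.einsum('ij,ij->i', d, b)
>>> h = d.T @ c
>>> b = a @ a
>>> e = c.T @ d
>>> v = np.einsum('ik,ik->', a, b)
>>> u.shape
(3, 3)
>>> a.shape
(23, 23)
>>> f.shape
(19,)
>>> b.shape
(23, 23)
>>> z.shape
(37, 19)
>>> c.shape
(19, 37)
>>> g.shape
(19, 3)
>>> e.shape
(37, 3)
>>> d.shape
(19, 3)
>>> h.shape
(3, 37)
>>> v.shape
()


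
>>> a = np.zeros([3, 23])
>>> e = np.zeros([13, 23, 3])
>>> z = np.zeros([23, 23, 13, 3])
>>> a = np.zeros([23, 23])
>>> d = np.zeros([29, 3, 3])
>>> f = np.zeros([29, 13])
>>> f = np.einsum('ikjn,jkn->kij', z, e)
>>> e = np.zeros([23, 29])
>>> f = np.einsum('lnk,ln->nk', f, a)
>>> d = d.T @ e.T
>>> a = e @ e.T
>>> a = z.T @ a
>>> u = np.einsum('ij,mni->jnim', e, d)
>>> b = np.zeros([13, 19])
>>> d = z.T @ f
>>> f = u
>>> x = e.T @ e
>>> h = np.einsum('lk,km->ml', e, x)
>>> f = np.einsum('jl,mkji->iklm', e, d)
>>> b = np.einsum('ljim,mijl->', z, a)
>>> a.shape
(3, 13, 23, 23)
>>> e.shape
(23, 29)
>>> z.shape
(23, 23, 13, 3)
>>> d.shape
(3, 13, 23, 13)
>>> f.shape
(13, 13, 29, 3)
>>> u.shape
(29, 3, 23, 3)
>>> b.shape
()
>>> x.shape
(29, 29)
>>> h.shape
(29, 23)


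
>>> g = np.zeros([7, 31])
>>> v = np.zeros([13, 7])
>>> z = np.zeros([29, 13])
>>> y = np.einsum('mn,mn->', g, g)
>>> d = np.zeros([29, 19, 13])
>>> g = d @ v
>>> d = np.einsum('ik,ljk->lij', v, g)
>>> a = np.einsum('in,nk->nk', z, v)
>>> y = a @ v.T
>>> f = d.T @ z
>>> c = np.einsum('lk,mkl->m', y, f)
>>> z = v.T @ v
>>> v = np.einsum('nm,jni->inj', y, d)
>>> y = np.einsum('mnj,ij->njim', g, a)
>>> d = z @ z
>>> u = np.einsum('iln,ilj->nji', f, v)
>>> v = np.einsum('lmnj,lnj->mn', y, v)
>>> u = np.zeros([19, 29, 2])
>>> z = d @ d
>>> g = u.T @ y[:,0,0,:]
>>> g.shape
(2, 29, 29)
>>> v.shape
(7, 13)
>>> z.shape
(7, 7)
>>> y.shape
(19, 7, 13, 29)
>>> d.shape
(7, 7)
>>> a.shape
(13, 7)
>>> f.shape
(19, 13, 13)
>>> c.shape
(19,)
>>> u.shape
(19, 29, 2)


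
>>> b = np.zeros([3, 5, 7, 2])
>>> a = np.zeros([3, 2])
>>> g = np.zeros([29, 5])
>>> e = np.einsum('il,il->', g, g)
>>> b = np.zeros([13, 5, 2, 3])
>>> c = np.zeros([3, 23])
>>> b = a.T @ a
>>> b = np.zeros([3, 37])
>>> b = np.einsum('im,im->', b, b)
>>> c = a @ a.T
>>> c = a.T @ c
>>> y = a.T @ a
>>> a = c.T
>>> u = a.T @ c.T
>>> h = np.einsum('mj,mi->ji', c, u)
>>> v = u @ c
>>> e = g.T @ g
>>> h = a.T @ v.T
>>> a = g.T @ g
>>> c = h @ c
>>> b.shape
()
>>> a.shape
(5, 5)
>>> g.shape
(29, 5)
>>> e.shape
(5, 5)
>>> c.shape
(2, 3)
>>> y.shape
(2, 2)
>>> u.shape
(2, 2)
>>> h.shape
(2, 2)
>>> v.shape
(2, 3)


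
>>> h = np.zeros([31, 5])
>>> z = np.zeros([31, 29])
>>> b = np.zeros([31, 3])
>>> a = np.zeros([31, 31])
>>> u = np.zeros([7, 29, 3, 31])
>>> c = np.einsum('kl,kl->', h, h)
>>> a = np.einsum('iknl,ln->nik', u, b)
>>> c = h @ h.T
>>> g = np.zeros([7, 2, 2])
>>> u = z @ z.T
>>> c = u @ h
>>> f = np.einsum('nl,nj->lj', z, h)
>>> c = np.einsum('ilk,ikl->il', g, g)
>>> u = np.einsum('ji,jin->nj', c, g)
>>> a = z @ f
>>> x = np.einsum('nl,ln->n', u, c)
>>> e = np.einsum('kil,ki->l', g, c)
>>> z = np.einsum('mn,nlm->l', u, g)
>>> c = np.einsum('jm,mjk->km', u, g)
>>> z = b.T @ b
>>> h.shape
(31, 5)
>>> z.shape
(3, 3)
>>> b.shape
(31, 3)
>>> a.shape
(31, 5)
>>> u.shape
(2, 7)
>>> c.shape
(2, 7)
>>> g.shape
(7, 2, 2)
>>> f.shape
(29, 5)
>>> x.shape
(2,)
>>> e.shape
(2,)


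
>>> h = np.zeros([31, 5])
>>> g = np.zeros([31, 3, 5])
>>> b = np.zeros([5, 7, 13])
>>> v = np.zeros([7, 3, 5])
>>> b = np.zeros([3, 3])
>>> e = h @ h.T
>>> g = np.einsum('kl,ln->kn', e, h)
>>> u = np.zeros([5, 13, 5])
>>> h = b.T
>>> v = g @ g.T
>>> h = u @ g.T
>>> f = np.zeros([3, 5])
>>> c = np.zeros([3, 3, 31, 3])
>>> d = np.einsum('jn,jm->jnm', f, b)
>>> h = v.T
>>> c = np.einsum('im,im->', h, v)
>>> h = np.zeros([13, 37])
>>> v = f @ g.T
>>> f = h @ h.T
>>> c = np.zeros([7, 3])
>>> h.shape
(13, 37)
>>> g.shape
(31, 5)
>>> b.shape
(3, 3)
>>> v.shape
(3, 31)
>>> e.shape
(31, 31)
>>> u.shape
(5, 13, 5)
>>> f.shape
(13, 13)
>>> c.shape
(7, 3)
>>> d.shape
(3, 5, 3)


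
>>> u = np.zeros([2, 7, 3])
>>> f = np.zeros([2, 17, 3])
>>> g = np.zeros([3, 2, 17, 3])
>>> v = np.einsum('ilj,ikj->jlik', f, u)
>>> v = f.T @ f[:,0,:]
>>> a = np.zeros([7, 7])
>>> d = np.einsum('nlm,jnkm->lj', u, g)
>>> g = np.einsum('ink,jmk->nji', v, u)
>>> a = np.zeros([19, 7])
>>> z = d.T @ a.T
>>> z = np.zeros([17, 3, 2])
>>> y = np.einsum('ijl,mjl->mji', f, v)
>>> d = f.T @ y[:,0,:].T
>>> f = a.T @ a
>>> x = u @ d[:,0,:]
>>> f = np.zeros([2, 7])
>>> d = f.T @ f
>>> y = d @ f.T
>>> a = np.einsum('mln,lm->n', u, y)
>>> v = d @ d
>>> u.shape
(2, 7, 3)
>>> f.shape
(2, 7)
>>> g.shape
(17, 2, 3)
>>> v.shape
(7, 7)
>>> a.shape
(3,)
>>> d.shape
(7, 7)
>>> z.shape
(17, 3, 2)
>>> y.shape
(7, 2)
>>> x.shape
(2, 7, 3)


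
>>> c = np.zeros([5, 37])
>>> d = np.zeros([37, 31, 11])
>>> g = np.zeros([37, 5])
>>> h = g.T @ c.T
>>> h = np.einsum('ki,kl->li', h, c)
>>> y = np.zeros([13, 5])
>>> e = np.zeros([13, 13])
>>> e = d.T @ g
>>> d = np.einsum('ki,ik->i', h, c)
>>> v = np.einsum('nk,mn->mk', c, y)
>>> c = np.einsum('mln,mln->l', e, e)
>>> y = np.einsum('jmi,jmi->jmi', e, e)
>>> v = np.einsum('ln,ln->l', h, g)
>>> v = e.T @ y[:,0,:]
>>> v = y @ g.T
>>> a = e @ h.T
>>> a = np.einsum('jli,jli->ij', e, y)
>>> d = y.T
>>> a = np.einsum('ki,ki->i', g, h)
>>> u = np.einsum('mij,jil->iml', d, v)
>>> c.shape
(31,)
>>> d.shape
(5, 31, 11)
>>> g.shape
(37, 5)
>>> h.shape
(37, 5)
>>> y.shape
(11, 31, 5)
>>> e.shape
(11, 31, 5)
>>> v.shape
(11, 31, 37)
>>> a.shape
(5,)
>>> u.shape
(31, 5, 37)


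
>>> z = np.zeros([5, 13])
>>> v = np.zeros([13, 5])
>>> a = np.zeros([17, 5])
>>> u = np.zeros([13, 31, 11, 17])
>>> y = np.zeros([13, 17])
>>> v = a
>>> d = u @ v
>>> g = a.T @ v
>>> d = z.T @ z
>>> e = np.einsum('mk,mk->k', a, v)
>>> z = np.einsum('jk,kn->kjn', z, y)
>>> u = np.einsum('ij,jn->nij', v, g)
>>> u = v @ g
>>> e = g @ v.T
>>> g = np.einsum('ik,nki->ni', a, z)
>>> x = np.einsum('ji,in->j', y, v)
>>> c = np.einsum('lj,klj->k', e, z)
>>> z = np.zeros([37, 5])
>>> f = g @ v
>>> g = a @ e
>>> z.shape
(37, 5)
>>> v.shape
(17, 5)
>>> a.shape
(17, 5)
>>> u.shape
(17, 5)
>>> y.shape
(13, 17)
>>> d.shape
(13, 13)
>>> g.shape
(17, 17)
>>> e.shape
(5, 17)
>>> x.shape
(13,)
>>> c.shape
(13,)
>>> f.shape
(13, 5)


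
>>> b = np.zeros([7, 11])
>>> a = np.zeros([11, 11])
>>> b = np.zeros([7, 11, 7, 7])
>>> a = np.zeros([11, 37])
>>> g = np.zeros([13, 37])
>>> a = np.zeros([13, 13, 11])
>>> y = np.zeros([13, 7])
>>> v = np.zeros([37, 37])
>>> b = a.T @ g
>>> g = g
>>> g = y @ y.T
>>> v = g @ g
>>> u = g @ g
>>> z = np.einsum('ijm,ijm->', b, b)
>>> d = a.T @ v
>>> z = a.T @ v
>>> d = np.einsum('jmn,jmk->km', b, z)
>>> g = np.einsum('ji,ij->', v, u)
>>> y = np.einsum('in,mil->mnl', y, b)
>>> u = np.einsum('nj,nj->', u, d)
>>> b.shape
(11, 13, 37)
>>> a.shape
(13, 13, 11)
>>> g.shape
()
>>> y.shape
(11, 7, 37)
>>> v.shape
(13, 13)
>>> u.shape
()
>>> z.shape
(11, 13, 13)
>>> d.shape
(13, 13)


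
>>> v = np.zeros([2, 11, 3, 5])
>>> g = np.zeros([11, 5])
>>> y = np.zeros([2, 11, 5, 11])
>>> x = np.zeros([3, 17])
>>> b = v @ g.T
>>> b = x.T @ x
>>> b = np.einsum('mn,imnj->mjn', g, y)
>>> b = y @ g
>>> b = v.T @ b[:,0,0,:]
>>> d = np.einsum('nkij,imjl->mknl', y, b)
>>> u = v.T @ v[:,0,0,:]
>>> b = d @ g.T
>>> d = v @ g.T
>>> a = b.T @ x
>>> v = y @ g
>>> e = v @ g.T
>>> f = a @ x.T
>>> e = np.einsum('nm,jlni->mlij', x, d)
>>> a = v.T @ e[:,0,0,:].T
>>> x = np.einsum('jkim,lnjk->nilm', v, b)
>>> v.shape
(2, 11, 5, 5)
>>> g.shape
(11, 5)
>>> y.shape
(2, 11, 5, 11)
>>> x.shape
(11, 5, 3, 5)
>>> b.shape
(3, 11, 2, 11)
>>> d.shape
(2, 11, 3, 11)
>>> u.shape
(5, 3, 11, 5)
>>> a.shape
(5, 5, 11, 17)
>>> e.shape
(17, 11, 11, 2)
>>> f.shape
(11, 2, 11, 3)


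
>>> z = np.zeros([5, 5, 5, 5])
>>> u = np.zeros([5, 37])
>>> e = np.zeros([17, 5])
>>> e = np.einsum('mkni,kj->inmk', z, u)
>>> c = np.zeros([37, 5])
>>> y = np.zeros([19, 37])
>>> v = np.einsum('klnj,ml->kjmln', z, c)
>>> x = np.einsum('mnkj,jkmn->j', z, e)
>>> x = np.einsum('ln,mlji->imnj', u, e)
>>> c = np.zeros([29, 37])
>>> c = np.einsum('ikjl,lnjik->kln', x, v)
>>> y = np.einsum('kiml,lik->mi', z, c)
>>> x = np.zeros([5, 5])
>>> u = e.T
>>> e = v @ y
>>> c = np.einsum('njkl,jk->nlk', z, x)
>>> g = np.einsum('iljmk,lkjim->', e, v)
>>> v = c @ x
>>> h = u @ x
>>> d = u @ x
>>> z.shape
(5, 5, 5, 5)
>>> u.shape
(5, 5, 5, 5)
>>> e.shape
(5, 5, 37, 5, 5)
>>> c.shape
(5, 5, 5)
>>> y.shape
(5, 5)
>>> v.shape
(5, 5, 5)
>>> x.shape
(5, 5)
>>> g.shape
()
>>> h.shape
(5, 5, 5, 5)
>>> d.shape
(5, 5, 5, 5)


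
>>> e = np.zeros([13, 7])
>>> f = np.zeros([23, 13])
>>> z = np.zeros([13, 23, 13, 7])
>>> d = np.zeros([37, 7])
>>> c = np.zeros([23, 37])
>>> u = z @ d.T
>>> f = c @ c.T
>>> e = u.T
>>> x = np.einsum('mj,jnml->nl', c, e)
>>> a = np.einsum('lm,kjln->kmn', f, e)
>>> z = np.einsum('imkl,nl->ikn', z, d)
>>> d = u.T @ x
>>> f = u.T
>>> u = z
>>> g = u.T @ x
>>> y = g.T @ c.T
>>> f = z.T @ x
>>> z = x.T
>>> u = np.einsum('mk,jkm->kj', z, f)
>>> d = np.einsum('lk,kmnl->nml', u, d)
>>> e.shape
(37, 13, 23, 13)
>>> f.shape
(37, 13, 13)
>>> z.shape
(13, 13)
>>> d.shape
(23, 13, 13)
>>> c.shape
(23, 37)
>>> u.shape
(13, 37)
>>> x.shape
(13, 13)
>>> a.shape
(37, 23, 13)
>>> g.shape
(37, 13, 13)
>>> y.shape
(13, 13, 23)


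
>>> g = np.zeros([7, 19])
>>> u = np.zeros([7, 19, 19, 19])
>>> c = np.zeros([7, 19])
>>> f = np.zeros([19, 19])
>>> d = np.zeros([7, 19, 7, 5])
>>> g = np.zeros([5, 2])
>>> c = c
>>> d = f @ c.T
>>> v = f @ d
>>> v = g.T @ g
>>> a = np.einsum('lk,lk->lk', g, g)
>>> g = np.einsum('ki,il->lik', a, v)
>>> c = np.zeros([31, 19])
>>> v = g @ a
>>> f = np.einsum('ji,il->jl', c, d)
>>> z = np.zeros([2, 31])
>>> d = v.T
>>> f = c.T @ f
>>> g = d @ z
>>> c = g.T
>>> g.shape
(2, 2, 31)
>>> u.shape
(7, 19, 19, 19)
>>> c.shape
(31, 2, 2)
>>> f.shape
(19, 7)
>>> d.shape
(2, 2, 2)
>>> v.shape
(2, 2, 2)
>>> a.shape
(5, 2)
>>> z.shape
(2, 31)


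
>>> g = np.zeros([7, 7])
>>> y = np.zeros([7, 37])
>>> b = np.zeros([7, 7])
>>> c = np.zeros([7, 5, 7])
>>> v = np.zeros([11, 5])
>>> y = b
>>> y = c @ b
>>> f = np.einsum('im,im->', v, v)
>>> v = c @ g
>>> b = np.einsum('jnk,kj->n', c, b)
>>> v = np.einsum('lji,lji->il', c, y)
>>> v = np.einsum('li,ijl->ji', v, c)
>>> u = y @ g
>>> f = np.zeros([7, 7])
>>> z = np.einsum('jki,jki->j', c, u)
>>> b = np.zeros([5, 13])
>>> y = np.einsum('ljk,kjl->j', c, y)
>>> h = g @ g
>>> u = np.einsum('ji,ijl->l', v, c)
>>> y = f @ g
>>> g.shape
(7, 7)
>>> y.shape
(7, 7)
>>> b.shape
(5, 13)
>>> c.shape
(7, 5, 7)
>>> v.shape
(5, 7)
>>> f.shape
(7, 7)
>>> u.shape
(7,)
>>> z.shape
(7,)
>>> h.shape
(7, 7)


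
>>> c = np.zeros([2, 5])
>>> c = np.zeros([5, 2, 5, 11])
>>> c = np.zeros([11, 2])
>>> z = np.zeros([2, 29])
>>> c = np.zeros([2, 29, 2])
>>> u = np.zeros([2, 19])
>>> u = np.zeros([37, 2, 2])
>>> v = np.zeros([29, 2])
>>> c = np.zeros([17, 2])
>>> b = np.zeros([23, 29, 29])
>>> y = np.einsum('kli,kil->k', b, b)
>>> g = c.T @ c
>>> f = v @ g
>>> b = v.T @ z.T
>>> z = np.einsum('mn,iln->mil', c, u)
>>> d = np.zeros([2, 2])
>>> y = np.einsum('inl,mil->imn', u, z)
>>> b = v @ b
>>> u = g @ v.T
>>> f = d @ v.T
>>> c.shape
(17, 2)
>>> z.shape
(17, 37, 2)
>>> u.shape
(2, 29)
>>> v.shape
(29, 2)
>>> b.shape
(29, 2)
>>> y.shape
(37, 17, 2)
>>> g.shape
(2, 2)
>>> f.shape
(2, 29)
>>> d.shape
(2, 2)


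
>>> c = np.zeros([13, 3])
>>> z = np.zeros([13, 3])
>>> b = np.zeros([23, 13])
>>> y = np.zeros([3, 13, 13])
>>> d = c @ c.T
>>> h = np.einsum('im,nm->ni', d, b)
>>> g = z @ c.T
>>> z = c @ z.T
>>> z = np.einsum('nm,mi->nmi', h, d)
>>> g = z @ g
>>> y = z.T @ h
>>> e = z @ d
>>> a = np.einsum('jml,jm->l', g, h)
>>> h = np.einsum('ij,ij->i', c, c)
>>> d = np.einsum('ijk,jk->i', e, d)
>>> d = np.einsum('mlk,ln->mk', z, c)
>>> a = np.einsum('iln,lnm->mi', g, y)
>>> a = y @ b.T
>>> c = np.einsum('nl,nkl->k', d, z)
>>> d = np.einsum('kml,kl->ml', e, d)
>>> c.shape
(13,)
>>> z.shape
(23, 13, 13)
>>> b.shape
(23, 13)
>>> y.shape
(13, 13, 13)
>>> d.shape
(13, 13)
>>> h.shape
(13,)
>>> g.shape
(23, 13, 13)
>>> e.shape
(23, 13, 13)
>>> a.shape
(13, 13, 23)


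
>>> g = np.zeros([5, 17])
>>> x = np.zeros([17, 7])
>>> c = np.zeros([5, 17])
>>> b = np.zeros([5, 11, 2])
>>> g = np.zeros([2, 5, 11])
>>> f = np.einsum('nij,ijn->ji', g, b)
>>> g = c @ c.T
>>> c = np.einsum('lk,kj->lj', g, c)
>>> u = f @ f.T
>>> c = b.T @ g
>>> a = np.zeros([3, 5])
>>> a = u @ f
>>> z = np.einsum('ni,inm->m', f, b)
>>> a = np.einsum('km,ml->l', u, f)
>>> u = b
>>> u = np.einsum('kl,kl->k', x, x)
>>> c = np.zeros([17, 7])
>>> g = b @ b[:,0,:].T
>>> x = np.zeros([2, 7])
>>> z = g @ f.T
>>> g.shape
(5, 11, 5)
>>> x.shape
(2, 7)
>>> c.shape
(17, 7)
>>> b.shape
(5, 11, 2)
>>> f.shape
(11, 5)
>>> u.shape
(17,)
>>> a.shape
(5,)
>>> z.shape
(5, 11, 11)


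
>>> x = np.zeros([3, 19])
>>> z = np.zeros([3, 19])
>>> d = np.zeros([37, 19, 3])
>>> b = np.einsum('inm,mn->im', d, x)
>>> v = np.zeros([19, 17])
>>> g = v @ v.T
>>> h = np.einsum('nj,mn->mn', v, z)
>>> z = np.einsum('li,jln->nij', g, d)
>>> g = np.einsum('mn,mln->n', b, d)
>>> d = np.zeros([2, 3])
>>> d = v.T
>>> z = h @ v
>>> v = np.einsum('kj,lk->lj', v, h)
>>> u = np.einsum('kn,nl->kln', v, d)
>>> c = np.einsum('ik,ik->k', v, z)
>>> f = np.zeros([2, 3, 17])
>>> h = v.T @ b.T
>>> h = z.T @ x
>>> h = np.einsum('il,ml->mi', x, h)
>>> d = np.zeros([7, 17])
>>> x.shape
(3, 19)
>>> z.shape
(3, 17)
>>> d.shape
(7, 17)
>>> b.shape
(37, 3)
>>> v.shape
(3, 17)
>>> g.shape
(3,)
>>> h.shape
(17, 3)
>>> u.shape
(3, 19, 17)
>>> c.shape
(17,)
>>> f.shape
(2, 3, 17)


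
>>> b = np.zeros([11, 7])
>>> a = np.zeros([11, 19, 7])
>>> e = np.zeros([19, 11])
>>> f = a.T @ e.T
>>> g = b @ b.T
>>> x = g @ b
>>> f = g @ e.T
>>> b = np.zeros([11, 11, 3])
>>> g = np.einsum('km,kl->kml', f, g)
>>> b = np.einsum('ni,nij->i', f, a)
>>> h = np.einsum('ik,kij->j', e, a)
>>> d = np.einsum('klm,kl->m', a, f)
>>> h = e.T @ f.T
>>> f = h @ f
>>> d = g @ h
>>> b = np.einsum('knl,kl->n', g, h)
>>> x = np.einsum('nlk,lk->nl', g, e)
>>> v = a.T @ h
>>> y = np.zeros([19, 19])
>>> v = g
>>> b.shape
(19,)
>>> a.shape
(11, 19, 7)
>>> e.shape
(19, 11)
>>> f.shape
(11, 19)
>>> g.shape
(11, 19, 11)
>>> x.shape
(11, 19)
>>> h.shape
(11, 11)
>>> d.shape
(11, 19, 11)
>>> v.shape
(11, 19, 11)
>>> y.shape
(19, 19)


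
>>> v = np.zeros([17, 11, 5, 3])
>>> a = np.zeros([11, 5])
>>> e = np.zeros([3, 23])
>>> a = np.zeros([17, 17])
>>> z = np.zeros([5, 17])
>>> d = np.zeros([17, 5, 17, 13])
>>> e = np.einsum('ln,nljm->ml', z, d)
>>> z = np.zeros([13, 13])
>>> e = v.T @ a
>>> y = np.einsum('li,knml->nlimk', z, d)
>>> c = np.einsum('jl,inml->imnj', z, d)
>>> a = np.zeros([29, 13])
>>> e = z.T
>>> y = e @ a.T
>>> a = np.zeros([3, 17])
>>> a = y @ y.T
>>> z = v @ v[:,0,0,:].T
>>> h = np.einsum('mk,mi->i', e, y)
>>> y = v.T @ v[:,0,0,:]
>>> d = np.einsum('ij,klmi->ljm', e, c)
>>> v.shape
(17, 11, 5, 3)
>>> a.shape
(13, 13)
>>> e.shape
(13, 13)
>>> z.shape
(17, 11, 5, 17)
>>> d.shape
(17, 13, 5)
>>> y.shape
(3, 5, 11, 3)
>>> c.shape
(17, 17, 5, 13)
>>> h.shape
(29,)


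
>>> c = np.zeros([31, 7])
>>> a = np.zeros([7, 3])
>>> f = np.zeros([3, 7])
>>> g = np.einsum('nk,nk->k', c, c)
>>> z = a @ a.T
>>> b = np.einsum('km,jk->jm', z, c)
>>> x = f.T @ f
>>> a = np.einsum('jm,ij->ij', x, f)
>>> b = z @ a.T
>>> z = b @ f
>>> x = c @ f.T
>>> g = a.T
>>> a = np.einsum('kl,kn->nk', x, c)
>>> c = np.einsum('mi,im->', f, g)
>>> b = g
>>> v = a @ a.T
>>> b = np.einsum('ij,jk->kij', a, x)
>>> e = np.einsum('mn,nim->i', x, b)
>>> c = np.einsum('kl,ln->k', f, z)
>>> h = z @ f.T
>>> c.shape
(3,)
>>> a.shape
(7, 31)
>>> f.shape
(3, 7)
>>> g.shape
(7, 3)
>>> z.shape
(7, 7)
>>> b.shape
(3, 7, 31)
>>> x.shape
(31, 3)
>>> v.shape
(7, 7)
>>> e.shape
(7,)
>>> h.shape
(7, 3)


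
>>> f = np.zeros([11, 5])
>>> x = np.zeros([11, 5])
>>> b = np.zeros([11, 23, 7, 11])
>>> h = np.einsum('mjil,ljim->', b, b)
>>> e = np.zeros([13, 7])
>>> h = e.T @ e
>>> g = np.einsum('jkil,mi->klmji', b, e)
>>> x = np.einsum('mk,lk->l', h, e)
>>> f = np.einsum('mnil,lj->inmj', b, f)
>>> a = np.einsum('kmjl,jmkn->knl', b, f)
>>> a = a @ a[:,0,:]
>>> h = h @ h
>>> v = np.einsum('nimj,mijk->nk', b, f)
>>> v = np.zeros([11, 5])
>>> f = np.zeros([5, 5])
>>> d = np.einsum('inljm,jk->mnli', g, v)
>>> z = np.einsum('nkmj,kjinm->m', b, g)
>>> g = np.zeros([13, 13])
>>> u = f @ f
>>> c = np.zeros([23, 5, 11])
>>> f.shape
(5, 5)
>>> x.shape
(13,)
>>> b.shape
(11, 23, 7, 11)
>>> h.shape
(7, 7)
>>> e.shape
(13, 7)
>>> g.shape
(13, 13)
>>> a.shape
(11, 5, 11)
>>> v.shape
(11, 5)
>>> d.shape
(7, 11, 13, 23)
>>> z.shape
(7,)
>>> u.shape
(5, 5)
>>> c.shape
(23, 5, 11)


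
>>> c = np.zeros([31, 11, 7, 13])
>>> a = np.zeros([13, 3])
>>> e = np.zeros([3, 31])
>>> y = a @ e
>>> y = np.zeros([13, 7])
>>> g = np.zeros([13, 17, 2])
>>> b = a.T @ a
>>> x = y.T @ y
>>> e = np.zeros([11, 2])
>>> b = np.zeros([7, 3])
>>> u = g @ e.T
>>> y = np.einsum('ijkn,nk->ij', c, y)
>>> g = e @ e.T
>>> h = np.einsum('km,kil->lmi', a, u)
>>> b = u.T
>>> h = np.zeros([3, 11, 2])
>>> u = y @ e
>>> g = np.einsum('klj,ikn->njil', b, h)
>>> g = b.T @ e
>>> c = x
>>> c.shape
(7, 7)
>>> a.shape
(13, 3)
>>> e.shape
(11, 2)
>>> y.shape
(31, 11)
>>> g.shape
(13, 17, 2)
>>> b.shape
(11, 17, 13)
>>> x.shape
(7, 7)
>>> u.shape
(31, 2)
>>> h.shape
(3, 11, 2)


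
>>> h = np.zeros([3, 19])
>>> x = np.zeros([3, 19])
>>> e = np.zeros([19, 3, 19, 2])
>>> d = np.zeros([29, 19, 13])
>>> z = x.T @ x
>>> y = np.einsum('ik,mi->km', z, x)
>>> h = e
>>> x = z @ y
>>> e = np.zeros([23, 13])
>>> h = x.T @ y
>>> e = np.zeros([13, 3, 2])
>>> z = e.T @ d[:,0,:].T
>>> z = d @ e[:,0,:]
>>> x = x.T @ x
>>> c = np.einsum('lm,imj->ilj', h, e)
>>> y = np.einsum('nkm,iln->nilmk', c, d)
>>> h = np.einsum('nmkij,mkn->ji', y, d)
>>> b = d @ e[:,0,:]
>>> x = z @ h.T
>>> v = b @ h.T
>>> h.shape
(3, 2)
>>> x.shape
(29, 19, 3)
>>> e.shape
(13, 3, 2)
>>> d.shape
(29, 19, 13)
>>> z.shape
(29, 19, 2)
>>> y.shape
(13, 29, 19, 2, 3)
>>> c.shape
(13, 3, 2)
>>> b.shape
(29, 19, 2)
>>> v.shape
(29, 19, 3)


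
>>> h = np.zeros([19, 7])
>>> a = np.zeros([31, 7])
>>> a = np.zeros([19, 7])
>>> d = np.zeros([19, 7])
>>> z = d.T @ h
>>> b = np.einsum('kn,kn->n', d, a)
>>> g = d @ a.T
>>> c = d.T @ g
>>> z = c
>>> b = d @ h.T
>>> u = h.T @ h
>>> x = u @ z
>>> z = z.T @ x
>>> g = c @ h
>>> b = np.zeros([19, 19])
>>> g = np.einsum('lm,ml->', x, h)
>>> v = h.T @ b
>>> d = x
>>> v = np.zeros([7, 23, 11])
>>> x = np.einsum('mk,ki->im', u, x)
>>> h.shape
(19, 7)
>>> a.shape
(19, 7)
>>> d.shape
(7, 19)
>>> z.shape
(19, 19)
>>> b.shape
(19, 19)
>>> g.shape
()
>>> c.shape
(7, 19)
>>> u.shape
(7, 7)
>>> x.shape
(19, 7)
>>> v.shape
(7, 23, 11)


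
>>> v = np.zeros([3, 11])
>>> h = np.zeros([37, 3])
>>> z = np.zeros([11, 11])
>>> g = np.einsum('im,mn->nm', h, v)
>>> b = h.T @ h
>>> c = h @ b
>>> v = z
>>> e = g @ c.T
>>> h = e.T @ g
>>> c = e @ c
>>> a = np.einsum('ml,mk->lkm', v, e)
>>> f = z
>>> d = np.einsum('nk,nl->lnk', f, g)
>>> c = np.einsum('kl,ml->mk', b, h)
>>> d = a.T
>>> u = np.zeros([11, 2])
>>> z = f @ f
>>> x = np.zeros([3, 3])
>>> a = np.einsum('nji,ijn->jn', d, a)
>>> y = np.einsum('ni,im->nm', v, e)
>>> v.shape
(11, 11)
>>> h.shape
(37, 3)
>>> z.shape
(11, 11)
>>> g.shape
(11, 3)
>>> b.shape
(3, 3)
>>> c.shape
(37, 3)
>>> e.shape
(11, 37)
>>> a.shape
(37, 11)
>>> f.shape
(11, 11)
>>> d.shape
(11, 37, 11)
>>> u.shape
(11, 2)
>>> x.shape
(3, 3)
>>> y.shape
(11, 37)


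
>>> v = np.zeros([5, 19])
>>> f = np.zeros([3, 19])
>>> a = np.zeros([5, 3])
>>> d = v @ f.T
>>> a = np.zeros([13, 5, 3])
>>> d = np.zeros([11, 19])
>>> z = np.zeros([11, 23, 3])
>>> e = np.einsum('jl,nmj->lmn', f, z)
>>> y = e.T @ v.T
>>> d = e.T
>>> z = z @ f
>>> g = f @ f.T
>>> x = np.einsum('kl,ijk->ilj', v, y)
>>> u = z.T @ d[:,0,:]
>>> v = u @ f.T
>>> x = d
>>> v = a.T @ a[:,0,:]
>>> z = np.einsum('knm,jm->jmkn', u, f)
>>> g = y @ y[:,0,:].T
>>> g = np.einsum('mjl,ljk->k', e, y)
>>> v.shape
(3, 5, 3)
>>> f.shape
(3, 19)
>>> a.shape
(13, 5, 3)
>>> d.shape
(11, 23, 19)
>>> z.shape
(3, 19, 19, 23)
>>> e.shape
(19, 23, 11)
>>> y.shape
(11, 23, 5)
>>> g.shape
(5,)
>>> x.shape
(11, 23, 19)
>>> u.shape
(19, 23, 19)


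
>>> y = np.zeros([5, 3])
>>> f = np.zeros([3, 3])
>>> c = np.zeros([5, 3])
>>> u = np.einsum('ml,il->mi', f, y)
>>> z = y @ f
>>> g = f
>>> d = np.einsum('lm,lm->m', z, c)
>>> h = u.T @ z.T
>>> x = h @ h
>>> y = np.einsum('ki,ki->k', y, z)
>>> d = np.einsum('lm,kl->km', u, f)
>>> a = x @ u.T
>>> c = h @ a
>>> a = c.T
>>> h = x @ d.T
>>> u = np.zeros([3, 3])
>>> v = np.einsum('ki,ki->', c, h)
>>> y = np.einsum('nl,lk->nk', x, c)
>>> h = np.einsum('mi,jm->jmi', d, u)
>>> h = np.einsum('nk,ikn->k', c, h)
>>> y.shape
(5, 3)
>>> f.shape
(3, 3)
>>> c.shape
(5, 3)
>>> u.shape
(3, 3)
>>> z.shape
(5, 3)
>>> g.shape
(3, 3)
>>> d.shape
(3, 5)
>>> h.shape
(3,)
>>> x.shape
(5, 5)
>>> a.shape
(3, 5)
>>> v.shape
()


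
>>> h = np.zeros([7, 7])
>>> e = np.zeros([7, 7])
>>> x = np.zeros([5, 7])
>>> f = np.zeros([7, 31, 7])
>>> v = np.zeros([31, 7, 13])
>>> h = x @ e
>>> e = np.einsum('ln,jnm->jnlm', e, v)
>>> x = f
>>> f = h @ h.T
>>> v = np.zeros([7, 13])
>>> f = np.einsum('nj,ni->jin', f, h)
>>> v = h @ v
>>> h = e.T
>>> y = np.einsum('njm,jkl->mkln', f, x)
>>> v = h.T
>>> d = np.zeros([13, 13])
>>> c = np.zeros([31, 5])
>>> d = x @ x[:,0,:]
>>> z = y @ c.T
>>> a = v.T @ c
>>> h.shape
(13, 7, 7, 31)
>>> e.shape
(31, 7, 7, 13)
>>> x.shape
(7, 31, 7)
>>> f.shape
(5, 7, 5)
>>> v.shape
(31, 7, 7, 13)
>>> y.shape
(5, 31, 7, 5)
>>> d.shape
(7, 31, 7)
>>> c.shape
(31, 5)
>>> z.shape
(5, 31, 7, 31)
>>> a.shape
(13, 7, 7, 5)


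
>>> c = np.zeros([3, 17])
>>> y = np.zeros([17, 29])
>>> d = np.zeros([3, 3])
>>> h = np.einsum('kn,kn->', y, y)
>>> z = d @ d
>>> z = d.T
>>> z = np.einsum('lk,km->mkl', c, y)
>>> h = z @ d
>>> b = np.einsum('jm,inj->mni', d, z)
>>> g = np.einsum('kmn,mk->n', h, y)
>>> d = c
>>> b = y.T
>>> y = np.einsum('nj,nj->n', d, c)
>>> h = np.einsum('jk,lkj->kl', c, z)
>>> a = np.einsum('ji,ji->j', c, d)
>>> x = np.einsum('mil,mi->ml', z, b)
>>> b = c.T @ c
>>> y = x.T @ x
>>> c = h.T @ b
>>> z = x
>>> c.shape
(29, 17)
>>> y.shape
(3, 3)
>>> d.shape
(3, 17)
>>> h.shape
(17, 29)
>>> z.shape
(29, 3)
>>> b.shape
(17, 17)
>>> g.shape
(3,)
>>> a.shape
(3,)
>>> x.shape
(29, 3)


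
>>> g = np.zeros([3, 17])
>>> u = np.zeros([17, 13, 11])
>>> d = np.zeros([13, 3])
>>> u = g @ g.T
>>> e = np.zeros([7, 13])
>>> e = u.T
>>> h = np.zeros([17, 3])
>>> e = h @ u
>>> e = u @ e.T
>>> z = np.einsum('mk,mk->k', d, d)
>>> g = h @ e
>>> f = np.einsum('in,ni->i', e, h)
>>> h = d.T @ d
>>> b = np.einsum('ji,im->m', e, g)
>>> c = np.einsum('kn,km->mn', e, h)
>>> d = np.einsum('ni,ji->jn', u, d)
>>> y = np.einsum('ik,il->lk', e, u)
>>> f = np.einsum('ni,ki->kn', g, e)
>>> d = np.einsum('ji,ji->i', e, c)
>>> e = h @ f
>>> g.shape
(17, 17)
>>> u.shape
(3, 3)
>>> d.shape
(17,)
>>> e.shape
(3, 17)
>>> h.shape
(3, 3)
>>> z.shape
(3,)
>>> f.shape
(3, 17)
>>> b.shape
(17,)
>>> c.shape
(3, 17)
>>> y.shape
(3, 17)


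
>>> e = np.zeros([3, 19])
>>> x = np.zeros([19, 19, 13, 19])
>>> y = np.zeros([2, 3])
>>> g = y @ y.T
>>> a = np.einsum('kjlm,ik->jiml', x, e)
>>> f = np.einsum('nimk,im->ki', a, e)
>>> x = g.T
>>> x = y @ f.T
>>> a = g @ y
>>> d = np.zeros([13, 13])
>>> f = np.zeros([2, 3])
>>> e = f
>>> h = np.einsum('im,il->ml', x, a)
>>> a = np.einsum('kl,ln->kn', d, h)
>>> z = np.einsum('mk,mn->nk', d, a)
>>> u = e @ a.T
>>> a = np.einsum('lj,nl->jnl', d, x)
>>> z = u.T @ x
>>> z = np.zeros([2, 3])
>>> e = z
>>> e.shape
(2, 3)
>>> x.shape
(2, 13)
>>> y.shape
(2, 3)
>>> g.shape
(2, 2)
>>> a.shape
(13, 2, 13)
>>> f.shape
(2, 3)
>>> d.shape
(13, 13)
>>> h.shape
(13, 3)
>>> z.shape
(2, 3)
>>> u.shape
(2, 13)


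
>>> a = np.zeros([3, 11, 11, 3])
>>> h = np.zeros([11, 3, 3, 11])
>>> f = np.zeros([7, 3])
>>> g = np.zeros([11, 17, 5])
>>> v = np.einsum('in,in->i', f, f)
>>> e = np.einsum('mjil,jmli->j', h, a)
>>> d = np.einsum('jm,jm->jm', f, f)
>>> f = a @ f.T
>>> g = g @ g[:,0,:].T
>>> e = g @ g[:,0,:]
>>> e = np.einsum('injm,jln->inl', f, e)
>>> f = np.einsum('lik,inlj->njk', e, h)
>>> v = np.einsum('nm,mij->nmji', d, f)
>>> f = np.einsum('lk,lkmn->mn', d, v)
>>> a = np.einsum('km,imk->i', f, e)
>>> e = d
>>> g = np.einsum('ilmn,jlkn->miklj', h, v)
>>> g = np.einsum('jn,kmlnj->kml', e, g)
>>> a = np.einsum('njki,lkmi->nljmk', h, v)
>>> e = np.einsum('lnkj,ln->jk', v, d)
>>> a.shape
(11, 7, 3, 17, 3)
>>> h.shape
(11, 3, 3, 11)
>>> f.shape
(17, 11)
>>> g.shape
(3, 11, 17)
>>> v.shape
(7, 3, 17, 11)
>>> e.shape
(11, 17)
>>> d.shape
(7, 3)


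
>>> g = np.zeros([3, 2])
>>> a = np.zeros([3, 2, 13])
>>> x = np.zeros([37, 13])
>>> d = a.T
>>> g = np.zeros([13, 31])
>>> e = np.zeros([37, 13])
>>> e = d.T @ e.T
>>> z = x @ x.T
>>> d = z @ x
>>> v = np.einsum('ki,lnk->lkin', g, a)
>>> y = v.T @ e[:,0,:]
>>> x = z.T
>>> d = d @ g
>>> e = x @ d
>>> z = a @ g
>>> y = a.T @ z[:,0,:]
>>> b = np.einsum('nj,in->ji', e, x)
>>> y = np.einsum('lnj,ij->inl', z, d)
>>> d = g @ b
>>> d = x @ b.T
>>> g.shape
(13, 31)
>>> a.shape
(3, 2, 13)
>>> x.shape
(37, 37)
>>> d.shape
(37, 31)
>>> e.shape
(37, 31)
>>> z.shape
(3, 2, 31)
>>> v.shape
(3, 13, 31, 2)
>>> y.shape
(37, 2, 3)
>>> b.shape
(31, 37)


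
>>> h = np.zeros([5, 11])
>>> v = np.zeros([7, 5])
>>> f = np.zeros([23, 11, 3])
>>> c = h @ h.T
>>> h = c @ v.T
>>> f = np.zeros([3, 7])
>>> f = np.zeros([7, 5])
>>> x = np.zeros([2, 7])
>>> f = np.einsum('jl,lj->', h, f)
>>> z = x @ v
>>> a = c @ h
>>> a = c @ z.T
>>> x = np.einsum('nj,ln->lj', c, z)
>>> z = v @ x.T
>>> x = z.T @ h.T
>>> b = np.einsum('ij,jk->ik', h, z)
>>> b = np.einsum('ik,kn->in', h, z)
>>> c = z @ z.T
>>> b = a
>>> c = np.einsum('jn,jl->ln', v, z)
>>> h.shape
(5, 7)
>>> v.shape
(7, 5)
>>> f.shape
()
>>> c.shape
(2, 5)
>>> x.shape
(2, 5)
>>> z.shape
(7, 2)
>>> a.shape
(5, 2)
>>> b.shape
(5, 2)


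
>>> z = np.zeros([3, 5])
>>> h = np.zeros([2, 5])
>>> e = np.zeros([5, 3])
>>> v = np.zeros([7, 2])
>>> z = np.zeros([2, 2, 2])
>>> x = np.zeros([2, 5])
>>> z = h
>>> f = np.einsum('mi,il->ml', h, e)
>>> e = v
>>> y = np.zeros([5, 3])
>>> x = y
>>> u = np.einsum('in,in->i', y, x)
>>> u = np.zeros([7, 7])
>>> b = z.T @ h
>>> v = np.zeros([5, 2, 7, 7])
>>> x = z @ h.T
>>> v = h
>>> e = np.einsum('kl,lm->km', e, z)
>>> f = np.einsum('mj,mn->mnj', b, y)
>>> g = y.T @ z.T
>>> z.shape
(2, 5)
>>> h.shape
(2, 5)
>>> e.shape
(7, 5)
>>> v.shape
(2, 5)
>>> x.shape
(2, 2)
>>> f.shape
(5, 3, 5)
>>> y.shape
(5, 3)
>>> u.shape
(7, 7)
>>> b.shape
(5, 5)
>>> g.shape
(3, 2)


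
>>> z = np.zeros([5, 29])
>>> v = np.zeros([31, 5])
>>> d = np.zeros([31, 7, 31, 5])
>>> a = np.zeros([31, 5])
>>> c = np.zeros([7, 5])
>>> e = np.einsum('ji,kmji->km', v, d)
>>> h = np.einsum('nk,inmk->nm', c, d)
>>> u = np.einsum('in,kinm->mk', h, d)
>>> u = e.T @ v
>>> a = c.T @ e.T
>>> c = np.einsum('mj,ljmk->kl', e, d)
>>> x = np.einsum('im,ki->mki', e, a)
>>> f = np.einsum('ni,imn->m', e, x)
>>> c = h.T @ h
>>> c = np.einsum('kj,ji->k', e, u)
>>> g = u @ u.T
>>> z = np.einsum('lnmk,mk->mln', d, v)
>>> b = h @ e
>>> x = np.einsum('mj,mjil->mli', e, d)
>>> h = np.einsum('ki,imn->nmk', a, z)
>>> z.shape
(31, 31, 7)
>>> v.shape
(31, 5)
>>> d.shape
(31, 7, 31, 5)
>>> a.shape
(5, 31)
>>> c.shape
(31,)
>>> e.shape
(31, 7)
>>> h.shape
(7, 31, 5)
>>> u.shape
(7, 5)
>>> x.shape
(31, 5, 31)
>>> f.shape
(5,)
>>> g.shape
(7, 7)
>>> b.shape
(7, 7)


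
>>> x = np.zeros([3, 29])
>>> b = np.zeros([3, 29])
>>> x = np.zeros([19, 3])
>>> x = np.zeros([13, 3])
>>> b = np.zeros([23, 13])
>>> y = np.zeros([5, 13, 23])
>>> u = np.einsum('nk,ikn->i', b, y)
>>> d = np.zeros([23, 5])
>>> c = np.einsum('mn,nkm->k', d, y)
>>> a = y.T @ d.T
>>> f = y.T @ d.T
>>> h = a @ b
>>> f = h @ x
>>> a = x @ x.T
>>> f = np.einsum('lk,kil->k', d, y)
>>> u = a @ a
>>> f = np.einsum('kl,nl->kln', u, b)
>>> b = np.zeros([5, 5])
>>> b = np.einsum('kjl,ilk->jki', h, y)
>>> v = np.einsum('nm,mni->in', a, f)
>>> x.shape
(13, 3)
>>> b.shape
(13, 23, 5)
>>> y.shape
(5, 13, 23)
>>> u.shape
(13, 13)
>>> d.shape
(23, 5)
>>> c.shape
(13,)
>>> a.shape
(13, 13)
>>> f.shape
(13, 13, 23)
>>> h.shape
(23, 13, 13)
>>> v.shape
(23, 13)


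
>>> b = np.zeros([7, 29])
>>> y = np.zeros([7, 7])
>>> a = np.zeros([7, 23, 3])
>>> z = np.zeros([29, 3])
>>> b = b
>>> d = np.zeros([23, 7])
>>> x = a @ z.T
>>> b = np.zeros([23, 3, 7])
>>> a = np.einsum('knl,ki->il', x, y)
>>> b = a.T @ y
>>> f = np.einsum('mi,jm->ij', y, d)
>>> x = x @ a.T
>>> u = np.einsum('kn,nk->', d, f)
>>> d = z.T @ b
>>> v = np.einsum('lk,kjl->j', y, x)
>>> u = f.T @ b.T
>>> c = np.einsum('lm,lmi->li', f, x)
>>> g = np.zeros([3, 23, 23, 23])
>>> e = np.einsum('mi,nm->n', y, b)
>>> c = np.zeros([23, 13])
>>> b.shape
(29, 7)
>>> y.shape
(7, 7)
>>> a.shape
(7, 29)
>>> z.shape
(29, 3)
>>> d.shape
(3, 7)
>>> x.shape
(7, 23, 7)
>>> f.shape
(7, 23)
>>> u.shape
(23, 29)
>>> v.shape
(23,)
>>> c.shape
(23, 13)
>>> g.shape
(3, 23, 23, 23)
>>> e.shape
(29,)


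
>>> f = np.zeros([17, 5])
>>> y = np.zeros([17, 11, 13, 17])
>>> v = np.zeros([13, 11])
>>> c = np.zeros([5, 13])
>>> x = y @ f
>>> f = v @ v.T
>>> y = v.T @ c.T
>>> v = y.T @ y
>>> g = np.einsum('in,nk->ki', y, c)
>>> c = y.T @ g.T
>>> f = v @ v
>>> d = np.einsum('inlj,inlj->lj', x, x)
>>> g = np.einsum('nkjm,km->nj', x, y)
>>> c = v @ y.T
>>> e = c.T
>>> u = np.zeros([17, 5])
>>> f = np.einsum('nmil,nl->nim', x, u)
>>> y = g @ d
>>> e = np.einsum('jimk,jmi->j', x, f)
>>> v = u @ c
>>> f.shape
(17, 13, 11)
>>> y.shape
(17, 5)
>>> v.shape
(17, 11)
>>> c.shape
(5, 11)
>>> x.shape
(17, 11, 13, 5)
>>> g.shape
(17, 13)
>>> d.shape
(13, 5)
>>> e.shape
(17,)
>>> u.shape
(17, 5)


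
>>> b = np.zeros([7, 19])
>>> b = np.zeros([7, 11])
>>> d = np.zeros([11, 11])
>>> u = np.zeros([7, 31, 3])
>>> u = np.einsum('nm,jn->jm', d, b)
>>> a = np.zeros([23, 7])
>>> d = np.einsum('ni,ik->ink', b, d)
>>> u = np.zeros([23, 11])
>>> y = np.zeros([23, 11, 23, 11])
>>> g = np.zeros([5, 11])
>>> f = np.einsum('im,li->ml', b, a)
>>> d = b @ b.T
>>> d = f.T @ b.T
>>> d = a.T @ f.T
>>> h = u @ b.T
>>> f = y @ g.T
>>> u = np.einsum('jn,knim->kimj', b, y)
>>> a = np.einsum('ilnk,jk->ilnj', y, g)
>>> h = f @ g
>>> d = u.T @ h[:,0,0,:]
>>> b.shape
(7, 11)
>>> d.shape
(7, 11, 23, 11)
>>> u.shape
(23, 23, 11, 7)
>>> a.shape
(23, 11, 23, 5)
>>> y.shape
(23, 11, 23, 11)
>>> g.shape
(5, 11)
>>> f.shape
(23, 11, 23, 5)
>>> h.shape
(23, 11, 23, 11)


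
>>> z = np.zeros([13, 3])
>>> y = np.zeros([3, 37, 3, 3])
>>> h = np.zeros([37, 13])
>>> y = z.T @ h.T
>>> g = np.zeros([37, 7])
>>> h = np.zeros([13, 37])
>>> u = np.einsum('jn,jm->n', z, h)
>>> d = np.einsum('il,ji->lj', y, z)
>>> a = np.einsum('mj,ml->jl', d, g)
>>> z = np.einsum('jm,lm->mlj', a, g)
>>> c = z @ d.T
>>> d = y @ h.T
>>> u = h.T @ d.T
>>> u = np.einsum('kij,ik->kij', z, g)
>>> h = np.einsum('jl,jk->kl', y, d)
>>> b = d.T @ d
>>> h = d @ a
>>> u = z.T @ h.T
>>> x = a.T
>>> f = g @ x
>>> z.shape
(7, 37, 13)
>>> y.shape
(3, 37)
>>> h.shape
(3, 7)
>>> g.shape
(37, 7)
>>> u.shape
(13, 37, 3)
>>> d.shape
(3, 13)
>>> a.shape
(13, 7)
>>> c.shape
(7, 37, 37)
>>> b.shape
(13, 13)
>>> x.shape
(7, 13)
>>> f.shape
(37, 13)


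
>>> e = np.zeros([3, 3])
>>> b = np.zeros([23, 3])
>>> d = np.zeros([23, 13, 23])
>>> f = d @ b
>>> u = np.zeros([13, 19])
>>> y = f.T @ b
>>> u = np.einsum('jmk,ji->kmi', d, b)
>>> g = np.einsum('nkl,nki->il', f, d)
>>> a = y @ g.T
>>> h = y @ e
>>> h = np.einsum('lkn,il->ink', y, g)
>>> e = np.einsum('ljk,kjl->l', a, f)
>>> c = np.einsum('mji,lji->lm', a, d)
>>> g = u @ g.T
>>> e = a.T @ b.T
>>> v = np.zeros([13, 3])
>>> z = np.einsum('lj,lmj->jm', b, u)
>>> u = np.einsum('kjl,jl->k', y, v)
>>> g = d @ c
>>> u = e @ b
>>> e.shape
(23, 13, 23)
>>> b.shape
(23, 3)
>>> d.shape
(23, 13, 23)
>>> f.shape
(23, 13, 3)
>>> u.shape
(23, 13, 3)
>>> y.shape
(3, 13, 3)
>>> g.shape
(23, 13, 3)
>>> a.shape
(3, 13, 23)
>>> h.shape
(23, 3, 13)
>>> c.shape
(23, 3)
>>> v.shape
(13, 3)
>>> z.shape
(3, 13)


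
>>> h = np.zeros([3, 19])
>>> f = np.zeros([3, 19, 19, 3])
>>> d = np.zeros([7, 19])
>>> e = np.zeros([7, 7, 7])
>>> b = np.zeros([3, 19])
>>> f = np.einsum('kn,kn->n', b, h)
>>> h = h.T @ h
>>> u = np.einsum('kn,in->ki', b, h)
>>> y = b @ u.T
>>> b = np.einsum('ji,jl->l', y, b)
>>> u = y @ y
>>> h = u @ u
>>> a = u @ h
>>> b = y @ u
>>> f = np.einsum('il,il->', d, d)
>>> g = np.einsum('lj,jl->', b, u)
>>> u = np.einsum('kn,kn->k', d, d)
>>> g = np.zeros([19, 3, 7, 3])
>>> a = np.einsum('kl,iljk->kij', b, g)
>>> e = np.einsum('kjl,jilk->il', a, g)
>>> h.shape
(3, 3)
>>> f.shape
()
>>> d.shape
(7, 19)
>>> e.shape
(3, 7)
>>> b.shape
(3, 3)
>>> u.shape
(7,)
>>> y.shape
(3, 3)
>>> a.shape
(3, 19, 7)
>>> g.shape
(19, 3, 7, 3)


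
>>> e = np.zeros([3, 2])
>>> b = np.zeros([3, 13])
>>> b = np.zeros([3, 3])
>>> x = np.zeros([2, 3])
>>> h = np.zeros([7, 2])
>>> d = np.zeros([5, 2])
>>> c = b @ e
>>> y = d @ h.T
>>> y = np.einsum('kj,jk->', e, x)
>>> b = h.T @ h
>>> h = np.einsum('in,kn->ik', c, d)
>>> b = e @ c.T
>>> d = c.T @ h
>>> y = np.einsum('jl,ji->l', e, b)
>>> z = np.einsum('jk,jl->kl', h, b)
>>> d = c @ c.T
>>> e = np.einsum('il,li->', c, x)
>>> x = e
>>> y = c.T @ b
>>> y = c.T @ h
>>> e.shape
()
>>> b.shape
(3, 3)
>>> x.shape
()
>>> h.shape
(3, 5)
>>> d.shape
(3, 3)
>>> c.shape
(3, 2)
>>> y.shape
(2, 5)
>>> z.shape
(5, 3)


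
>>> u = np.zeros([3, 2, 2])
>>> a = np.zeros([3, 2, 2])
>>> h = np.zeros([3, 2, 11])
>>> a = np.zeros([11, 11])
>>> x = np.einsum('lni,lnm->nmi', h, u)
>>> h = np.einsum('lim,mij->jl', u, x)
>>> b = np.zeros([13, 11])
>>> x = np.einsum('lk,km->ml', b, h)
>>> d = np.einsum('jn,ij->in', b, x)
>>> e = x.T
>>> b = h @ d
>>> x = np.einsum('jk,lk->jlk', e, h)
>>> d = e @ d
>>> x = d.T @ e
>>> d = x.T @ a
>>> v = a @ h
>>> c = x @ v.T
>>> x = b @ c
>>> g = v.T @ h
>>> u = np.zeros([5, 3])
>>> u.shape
(5, 3)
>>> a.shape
(11, 11)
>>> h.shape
(11, 3)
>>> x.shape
(11, 11)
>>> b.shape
(11, 11)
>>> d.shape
(3, 11)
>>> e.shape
(13, 3)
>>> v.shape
(11, 3)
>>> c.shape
(11, 11)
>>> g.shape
(3, 3)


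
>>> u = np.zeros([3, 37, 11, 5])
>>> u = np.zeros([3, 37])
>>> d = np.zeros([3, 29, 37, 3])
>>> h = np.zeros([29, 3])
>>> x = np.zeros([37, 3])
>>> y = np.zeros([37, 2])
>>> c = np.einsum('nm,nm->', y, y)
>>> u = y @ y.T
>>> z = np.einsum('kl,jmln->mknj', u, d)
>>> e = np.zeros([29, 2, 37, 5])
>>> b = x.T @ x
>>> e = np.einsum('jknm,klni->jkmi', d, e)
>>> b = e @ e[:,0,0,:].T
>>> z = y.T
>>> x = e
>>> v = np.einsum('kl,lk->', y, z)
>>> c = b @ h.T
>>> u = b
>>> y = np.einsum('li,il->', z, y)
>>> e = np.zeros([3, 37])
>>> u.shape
(3, 29, 3, 3)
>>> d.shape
(3, 29, 37, 3)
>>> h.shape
(29, 3)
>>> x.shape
(3, 29, 3, 5)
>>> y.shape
()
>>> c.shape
(3, 29, 3, 29)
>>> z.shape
(2, 37)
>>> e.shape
(3, 37)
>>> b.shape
(3, 29, 3, 3)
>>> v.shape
()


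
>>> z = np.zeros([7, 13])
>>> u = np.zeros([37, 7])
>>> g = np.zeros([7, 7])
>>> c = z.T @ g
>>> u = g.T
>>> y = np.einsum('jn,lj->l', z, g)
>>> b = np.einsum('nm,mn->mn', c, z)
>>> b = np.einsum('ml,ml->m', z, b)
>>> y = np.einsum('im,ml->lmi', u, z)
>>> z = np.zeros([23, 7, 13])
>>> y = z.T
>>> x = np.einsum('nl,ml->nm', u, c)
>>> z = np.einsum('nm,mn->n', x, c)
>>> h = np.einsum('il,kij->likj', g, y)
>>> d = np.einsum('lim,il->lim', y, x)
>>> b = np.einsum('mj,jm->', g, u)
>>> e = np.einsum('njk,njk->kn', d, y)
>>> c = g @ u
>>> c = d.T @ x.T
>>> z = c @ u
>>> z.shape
(23, 7, 7)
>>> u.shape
(7, 7)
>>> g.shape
(7, 7)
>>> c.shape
(23, 7, 7)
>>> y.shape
(13, 7, 23)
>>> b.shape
()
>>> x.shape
(7, 13)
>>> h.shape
(7, 7, 13, 23)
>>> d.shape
(13, 7, 23)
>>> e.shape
(23, 13)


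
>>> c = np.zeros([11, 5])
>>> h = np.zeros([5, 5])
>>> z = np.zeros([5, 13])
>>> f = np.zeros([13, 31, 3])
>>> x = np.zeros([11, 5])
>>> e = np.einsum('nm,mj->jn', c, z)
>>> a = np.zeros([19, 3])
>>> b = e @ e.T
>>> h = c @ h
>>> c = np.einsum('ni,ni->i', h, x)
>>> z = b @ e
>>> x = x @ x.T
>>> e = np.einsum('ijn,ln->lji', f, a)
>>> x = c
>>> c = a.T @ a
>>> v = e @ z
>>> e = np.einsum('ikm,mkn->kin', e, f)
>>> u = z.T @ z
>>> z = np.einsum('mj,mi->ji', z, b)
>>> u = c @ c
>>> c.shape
(3, 3)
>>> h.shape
(11, 5)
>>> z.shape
(11, 13)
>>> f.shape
(13, 31, 3)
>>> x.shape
(5,)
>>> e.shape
(31, 19, 3)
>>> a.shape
(19, 3)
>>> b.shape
(13, 13)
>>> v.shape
(19, 31, 11)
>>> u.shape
(3, 3)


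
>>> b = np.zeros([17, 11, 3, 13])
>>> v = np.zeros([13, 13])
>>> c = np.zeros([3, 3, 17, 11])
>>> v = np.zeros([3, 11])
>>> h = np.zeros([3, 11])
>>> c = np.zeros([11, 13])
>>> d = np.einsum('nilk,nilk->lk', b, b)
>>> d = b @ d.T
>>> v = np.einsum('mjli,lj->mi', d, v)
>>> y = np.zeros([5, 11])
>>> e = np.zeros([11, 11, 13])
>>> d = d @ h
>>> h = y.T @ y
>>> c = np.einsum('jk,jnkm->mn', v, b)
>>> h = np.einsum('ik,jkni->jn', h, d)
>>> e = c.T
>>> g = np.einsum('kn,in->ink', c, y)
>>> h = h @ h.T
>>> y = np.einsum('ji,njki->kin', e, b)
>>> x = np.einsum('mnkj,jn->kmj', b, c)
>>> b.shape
(17, 11, 3, 13)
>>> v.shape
(17, 3)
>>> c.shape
(13, 11)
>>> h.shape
(17, 17)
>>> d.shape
(17, 11, 3, 11)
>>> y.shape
(3, 13, 17)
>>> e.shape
(11, 13)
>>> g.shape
(5, 11, 13)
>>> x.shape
(3, 17, 13)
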